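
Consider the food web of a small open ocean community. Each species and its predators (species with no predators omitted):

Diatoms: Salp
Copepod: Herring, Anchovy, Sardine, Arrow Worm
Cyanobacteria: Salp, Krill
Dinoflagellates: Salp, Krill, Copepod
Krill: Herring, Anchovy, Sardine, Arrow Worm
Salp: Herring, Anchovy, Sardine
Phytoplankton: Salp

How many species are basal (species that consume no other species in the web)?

Basal species (no prey listed): Diatoms, Cyanobacteria, Phytoplankton, Dinoflagellates.
Count: 4.

4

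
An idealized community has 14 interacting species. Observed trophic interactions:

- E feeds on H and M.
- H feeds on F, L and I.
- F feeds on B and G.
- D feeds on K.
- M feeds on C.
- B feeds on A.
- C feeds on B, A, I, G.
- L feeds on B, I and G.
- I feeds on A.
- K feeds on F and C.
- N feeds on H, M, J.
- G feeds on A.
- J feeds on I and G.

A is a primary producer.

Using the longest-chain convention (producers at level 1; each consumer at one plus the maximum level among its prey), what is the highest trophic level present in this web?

5

Producers (level 1): A.
A → I → C → K → D gives D level 5.
No species has a prey at level 5, so no species reaches level 6.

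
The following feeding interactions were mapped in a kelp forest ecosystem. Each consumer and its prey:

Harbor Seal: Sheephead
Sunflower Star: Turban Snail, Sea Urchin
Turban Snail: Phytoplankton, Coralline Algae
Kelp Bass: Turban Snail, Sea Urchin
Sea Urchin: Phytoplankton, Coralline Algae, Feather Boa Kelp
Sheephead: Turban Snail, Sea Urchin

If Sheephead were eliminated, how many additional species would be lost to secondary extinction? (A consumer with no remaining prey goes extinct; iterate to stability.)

1

Remove Sheephead.
Round 1: Harbor Seal (all prey gone) → extinct.
No further losses. Total secondary extinctions: 1.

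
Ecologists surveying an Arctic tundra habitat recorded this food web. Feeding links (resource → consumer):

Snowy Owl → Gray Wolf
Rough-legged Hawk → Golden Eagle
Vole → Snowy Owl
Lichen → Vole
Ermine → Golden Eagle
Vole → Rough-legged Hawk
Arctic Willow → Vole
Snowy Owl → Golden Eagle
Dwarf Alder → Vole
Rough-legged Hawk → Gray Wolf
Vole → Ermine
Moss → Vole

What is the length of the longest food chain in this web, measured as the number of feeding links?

3 links

One longest chain: Lichen → Vole → Ermine → Golden Eagle.
It has 4 species and 3 links.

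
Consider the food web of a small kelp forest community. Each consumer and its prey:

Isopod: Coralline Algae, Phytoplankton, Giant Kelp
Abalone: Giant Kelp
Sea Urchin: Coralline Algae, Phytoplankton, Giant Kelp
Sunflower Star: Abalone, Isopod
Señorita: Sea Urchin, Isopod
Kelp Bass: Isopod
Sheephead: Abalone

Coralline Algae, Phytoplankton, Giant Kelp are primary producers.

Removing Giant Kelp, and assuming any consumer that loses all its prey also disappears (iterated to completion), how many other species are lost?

2

Remove Giant Kelp.
Round 1: Abalone (all prey gone) → extinct.
Round 2: Sheephead (all prey gone) → extinct.
No further losses. Total secondary extinctions: 2.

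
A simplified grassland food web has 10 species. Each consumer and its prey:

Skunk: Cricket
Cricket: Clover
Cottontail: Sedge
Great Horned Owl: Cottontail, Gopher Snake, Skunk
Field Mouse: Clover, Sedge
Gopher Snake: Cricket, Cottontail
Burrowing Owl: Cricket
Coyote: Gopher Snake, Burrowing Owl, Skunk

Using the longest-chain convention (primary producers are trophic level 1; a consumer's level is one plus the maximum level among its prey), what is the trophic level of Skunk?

Trophic level 3

Clover is a producer → level 1.
Cricket eats Clover → level 2.
Skunk eats Cricket → level 3.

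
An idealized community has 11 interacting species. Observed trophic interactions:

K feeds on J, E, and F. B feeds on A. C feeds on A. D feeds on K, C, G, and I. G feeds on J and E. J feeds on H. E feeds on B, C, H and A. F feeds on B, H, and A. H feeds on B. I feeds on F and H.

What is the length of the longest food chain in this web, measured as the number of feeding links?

One longest chain: A → B → H → J → G → D.
It has 6 species and 5 links.

5 links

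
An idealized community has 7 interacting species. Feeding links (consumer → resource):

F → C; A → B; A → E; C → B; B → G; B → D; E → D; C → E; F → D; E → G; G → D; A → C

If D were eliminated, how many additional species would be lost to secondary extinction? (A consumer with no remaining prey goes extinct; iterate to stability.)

Remove D.
Round 1: G (all prey gone) → extinct.
Round 2: E (all prey gone), B (all prey gone) → extinct.
Round 3: C (all prey gone) → extinct.
Round 4: F (all prey gone), A (all prey gone) → extinct.
No further losses. Total secondary extinctions: 6.

6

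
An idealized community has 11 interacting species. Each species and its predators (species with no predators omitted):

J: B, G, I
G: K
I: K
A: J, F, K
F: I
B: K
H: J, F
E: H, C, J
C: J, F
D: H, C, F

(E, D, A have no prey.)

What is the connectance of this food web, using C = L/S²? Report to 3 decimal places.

C = 0.165

The web has S = 11 species and L = 20 feeding links.
C = L / S² = 20 / 121 = 0.1653 ≈ 0.165.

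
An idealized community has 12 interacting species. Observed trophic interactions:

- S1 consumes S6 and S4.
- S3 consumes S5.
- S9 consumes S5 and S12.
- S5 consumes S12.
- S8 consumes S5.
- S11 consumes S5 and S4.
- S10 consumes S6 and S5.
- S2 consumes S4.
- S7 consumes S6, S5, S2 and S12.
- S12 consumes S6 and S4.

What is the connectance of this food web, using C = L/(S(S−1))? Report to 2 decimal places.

C = 0.14

The web has S = 12 species and L = 18 feeding links.
C = L / (S(S−1)) = 18 / 132 = 0.1364 ≈ 0.14.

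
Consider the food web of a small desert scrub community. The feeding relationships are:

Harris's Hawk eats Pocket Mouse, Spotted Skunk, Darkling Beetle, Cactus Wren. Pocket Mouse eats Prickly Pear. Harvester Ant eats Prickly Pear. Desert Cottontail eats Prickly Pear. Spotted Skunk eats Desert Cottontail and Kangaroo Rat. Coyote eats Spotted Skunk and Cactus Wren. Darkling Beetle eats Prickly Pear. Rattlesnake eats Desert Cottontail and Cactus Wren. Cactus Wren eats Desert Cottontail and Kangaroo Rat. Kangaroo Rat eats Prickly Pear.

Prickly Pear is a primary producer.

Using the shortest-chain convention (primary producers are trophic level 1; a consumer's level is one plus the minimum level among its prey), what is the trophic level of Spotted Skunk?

Trophic level 3

Prickly Pear is a producer → level 1.
Desert Cottontail eats Prickly Pear → level 2.
Spotted Skunk eats Desert Cottontail → level 3.
No prey of Spotted Skunk is below level 2, so 3 is the minimum.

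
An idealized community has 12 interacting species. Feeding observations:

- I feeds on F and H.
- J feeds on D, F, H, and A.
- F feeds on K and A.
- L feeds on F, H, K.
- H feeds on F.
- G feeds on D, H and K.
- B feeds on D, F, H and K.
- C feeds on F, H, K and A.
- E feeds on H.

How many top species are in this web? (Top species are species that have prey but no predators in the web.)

7

Top species (has prey, but nothing eats it): J, G, B, I, L, C, E.
Count: 7.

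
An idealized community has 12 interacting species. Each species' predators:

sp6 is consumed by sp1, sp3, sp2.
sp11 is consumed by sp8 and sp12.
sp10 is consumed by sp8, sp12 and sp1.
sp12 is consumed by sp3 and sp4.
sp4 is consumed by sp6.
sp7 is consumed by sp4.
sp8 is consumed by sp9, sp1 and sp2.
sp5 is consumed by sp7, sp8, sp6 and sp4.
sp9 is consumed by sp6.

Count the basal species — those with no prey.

3

Basal species (no prey listed): sp10, sp5, sp11.
Count: 3.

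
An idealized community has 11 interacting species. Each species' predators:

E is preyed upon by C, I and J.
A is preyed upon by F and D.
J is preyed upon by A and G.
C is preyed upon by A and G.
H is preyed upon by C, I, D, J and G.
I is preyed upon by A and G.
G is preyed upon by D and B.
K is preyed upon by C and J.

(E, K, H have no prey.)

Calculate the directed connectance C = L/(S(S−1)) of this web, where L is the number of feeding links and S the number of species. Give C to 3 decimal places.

C = 0.182

The web has S = 11 species and L = 20 feeding links.
C = L / (S(S−1)) = 20 / 110 = 0.1818 ≈ 0.182.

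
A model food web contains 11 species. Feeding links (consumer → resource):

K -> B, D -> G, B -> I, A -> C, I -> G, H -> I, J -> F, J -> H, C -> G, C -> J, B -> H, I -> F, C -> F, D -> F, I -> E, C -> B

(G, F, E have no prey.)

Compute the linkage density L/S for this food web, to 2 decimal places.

There are L = 16 links among S = 11 species.
L/S = 16/11 = 1.4545 ≈ 1.45.

L/S = 1.45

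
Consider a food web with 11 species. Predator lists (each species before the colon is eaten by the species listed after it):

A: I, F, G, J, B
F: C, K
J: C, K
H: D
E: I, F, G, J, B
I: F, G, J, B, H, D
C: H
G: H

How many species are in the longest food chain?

6 species

One longest chain: A → I → F → C → H → D.
It has 6 species and 5 links.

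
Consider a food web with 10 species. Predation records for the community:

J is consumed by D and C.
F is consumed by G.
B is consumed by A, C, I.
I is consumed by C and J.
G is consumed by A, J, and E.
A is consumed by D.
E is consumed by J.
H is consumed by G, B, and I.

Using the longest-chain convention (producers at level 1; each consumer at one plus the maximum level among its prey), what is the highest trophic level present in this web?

Producers (level 1): H, F.
H → G → E → J → D gives D level 5.
No species has a prey at level 5, so no species reaches level 6.

5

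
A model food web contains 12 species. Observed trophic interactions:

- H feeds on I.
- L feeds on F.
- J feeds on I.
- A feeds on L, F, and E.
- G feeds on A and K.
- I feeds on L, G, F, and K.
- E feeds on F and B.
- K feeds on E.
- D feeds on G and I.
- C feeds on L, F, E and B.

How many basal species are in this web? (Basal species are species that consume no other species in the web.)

2

Basal species (no prey listed): B, F.
Count: 2.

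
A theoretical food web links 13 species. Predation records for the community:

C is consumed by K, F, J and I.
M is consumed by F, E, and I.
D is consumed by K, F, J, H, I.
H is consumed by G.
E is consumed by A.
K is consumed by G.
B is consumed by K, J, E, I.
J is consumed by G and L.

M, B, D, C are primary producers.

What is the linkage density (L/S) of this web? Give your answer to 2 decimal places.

There are L = 21 links among S = 13 species.
L/S = 21/13 = 1.6154 ≈ 1.62.

L/S = 1.62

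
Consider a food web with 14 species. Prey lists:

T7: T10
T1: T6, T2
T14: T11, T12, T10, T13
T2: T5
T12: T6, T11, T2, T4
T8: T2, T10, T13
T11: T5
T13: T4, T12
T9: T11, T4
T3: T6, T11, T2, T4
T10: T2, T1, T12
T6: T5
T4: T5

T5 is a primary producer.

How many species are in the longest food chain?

5 species

One longest chain: T5 → T6 → T1 → T10 → T8.
It has 5 species and 4 links.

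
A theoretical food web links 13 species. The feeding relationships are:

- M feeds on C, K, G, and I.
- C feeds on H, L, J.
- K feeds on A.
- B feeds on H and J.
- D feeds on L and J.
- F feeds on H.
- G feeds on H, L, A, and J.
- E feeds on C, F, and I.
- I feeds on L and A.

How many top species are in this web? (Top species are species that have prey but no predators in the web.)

Top species (has prey, but nothing eats it): D, B, E, M.
Count: 4.

4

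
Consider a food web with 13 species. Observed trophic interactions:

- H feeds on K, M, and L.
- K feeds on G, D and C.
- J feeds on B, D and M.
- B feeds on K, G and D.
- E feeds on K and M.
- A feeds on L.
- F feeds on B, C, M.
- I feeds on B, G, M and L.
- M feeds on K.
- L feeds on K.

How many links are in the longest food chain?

One longest chain: C → K → L → A.
It has 4 species and 3 links.

3 links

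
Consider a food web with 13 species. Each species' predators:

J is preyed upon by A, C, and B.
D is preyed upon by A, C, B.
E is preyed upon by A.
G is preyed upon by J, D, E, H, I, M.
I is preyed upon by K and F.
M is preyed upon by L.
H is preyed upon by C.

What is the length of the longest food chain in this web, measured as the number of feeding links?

One longest chain: G → M → L.
It has 3 species and 2 links.

2 links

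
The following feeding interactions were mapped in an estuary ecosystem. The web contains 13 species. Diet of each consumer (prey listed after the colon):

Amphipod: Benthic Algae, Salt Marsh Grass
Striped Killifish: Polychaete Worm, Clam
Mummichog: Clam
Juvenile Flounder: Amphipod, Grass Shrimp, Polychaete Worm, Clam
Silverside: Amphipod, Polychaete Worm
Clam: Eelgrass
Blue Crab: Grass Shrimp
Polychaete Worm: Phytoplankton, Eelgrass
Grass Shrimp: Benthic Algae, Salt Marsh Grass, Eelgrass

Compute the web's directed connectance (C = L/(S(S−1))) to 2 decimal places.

The web has S = 13 species and L = 18 feeding links.
C = L / (S(S−1)) = 18 / 156 = 0.1154 ≈ 0.12.

C = 0.12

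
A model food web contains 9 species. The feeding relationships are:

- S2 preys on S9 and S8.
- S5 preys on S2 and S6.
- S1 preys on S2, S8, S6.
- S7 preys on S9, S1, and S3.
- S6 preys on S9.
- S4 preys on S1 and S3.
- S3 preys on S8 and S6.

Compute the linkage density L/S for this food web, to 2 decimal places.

There are L = 15 links among S = 9 species.
L/S = 15/9 = 1.6667 ≈ 1.67.

L/S = 1.67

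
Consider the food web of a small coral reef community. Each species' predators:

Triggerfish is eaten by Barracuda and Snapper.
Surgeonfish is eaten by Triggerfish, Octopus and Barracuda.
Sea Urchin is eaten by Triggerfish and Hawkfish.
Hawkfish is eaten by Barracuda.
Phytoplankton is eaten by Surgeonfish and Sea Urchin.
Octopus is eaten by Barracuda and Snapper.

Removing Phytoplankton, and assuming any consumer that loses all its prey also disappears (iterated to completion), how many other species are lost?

Remove Phytoplankton.
Round 1: Surgeonfish (all prey gone), Sea Urchin (all prey gone) → extinct.
Round 2: Hawkfish (all prey gone), Triggerfish (all prey gone), Octopus (all prey gone) → extinct.
Round 3: Snapper (all prey gone), Barracuda (all prey gone) → extinct.
No further losses. Total secondary extinctions: 7.

7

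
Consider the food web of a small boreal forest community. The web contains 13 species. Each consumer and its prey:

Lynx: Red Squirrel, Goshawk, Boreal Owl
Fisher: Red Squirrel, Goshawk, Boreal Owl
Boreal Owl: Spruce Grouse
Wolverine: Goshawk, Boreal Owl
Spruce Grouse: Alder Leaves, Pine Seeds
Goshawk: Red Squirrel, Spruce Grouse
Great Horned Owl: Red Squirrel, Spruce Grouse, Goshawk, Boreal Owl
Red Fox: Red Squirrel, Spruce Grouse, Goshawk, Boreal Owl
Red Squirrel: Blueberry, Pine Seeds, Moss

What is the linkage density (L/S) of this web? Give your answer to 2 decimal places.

There are L = 24 links among S = 13 species.
L/S = 24/13 = 1.8462 ≈ 1.85.

L/S = 1.85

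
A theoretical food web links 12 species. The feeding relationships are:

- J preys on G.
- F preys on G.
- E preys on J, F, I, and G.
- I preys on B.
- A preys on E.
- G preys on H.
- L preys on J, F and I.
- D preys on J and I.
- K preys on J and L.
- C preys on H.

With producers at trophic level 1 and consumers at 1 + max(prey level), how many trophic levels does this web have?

Producers (level 1): H, B.
H → G → J → E → A gives A level 5.
No species has a prey at level 5, so no species reaches level 6.

5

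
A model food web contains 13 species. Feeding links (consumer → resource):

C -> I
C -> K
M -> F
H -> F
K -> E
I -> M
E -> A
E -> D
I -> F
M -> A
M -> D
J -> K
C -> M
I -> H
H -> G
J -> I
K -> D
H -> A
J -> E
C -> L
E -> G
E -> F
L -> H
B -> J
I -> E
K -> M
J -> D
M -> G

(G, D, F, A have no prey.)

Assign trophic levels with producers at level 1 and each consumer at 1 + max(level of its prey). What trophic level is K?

G is a producer → level 1.
E eats G (level 1); other prey at levels: D 1, F 1, A 1 → level 2.
K eats E (level 2); other prey at levels: D 1, M 2 → level 3.

Trophic level 3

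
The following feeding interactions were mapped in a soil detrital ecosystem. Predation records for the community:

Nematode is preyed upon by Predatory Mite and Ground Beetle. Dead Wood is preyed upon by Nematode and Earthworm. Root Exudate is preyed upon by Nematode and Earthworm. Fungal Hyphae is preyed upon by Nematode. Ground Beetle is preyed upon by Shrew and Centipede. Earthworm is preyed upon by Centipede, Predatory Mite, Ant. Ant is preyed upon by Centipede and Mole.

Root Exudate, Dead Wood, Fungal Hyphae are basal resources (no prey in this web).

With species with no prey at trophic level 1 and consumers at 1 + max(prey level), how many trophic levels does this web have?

4

Basal resources (level 1): Root Exudate, Dead Wood, Fungal Hyphae.
Root Exudate → Nematode → Ground Beetle → Shrew gives Shrew level 4.
No species has a prey at level 4, so no species reaches level 5.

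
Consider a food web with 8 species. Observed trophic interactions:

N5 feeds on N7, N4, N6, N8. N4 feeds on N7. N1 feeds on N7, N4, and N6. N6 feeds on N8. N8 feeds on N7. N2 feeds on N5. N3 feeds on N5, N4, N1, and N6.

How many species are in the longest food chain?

One longest chain: N7 → N8 → N6 → N5 → N2.
It has 5 species and 4 links.

5 species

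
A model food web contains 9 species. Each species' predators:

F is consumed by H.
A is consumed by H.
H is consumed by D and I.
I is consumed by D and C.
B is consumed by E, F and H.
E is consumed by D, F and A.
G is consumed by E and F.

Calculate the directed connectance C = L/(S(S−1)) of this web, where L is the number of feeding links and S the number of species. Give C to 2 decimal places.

The web has S = 9 species and L = 14 feeding links.
C = L / (S(S−1)) = 14 / 72 = 0.1944 ≈ 0.19.

C = 0.19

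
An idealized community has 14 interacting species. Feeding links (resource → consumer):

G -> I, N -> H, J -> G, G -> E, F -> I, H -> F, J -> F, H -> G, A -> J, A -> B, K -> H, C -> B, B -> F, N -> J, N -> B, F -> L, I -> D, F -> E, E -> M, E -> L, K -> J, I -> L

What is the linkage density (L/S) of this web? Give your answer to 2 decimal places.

There are L = 22 links among S = 14 species.
L/S = 22/14 = 1.5714 ≈ 1.57.

L/S = 1.57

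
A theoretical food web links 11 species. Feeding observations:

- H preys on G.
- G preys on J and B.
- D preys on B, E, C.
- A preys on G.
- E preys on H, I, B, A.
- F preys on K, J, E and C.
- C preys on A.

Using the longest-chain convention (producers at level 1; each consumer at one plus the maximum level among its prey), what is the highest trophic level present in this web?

5

Producers (level 1): B, K, I, J.
B → G → A → C → F gives F level 5.
No species has a prey at level 5, so no species reaches level 6.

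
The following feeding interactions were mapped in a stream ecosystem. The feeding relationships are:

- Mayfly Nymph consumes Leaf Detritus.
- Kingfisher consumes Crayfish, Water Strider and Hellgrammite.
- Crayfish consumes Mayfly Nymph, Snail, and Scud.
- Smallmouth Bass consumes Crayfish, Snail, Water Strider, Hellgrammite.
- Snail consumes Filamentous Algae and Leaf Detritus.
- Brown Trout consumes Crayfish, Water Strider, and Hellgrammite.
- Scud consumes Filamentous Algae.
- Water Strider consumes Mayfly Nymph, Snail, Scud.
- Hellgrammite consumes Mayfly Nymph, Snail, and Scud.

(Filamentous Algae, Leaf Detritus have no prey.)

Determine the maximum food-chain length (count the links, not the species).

One longest chain: Filamentous Algae → Scud → Water Strider → Kingfisher.
It has 4 species and 3 links.

3 links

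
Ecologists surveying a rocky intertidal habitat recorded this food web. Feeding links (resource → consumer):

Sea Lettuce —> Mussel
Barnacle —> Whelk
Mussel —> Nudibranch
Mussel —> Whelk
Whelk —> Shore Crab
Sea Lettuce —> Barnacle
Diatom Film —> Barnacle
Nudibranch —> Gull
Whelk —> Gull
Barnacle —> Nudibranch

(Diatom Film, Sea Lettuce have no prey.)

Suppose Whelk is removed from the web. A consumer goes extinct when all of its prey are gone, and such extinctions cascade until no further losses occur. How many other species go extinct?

1

Remove Whelk.
Round 1: Shore Crab (all prey gone) → extinct.
No further losses. Total secondary extinctions: 1.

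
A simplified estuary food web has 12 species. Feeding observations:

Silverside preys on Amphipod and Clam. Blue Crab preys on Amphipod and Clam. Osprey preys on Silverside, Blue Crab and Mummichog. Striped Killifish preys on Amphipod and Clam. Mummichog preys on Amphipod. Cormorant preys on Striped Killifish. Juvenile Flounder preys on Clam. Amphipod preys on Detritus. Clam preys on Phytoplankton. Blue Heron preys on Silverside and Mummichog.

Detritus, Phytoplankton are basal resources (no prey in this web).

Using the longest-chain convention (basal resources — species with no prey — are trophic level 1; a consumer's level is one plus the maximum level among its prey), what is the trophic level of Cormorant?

Trophic level 4

Detritus has no prey (basal) → level 1.
Amphipod eats Detritus → level 2.
Striped Killifish eats Amphipod (level 2); other prey at levels: Clam 2 → level 3.
Cormorant eats Striped Killifish → level 4.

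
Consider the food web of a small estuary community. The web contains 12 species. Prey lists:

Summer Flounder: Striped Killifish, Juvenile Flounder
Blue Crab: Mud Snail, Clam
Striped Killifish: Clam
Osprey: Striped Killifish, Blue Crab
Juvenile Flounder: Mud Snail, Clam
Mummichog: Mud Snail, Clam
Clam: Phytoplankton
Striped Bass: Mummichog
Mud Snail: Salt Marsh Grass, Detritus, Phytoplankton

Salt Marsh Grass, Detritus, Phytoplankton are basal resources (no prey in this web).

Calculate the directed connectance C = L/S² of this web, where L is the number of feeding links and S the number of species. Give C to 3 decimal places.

C = 0.111

The web has S = 12 species and L = 16 feeding links.
C = L / S² = 16 / 144 = 0.1111 ≈ 0.111.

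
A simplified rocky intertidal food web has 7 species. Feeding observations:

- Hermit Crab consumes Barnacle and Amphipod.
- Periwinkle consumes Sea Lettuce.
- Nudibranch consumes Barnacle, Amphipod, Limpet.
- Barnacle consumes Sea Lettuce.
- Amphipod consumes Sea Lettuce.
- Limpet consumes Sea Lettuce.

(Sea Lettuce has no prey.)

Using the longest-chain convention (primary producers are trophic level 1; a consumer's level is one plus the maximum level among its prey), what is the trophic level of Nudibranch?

Trophic level 3

Sea Lettuce is a producer → level 1.
Limpet eats Sea Lettuce → level 2.
Nudibranch eats Limpet (level 2); other prey at levels: Barnacle 2, Amphipod 2 → level 3.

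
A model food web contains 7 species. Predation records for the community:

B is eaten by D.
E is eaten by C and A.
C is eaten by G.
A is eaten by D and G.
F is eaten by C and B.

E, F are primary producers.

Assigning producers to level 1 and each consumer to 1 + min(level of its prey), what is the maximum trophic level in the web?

3

Producers (level 1): E, F.
Following each consumer down to its lowest-level prey: E → A → D (levels 1 through 3).
All prey of D (A 2, B 2) are at level 2 or above, so D is at level 1 + 2 = 3.
Every consumer has at least one prey at level 2 or below, so none exceeds level 3.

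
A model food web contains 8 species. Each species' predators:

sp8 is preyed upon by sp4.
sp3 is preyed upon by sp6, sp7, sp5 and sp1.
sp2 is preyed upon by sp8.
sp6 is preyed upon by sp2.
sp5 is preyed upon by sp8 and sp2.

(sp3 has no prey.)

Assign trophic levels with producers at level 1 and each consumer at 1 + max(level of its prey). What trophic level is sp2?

sp3 is a producer → level 1.
sp5 eats sp3 → level 2.
sp2 eats sp5 (level 2); other prey at levels: sp6 2 → level 3.

Trophic level 3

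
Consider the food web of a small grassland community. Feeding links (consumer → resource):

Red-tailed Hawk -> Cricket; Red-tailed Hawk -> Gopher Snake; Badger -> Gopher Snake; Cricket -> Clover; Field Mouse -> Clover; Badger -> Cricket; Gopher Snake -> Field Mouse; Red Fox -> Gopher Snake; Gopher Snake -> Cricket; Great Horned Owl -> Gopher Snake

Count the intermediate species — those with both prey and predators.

3

Intermediate species (has both prey and predators): Cricket, Field Mouse, Gopher Snake.
Count: 3.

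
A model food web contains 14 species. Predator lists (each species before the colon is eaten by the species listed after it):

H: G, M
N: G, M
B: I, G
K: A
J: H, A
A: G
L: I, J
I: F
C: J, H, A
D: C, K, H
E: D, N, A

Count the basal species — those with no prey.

3

Basal species (no prey listed): L, E, B.
Count: 3.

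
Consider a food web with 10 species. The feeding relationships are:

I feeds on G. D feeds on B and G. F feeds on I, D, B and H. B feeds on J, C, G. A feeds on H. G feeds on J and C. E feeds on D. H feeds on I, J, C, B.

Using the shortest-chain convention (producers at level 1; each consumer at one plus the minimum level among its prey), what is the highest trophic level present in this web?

4

Producers (level 1): J, C.
Following each consumer down to its lowest-level prey: J → G → D → E (levels 1 through 4).
All prey of E (D 3) are at level 3 or above, so E is at level 1 + 3 = 4.
Every consumer has at least one prey at level 3 or below, so none exceeds level 4.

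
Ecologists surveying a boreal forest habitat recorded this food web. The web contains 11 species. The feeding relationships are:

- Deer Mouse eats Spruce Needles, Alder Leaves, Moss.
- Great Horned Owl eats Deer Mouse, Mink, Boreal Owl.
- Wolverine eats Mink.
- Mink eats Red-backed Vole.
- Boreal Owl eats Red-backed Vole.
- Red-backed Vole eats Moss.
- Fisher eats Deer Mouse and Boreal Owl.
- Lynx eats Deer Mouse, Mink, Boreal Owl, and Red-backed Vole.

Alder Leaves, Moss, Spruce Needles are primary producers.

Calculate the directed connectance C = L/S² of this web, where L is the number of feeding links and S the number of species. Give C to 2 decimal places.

The web has S = 11 species and L = 16 feeding links.
C = L / S² = 16 / 121 = 0.1322 ≈ 0.13.

C = 0.13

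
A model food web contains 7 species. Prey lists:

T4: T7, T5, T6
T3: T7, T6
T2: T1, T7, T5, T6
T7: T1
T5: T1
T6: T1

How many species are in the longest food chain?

3 species

One longest chain: T1 → T7 → T3.
It has 3 species and 2 links.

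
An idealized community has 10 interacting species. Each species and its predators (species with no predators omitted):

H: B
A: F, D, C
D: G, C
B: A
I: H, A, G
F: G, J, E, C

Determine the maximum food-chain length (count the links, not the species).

One longest chain: I → H → B → A → F → G.
It has 6 species and 5 links.

5 links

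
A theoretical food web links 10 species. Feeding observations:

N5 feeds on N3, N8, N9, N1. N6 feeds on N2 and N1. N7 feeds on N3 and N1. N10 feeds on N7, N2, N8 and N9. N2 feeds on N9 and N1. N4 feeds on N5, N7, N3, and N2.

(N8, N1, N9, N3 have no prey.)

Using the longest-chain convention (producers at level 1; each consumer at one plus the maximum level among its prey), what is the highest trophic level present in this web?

Producers (level 1): N8, N1, N9, N3.
N1 → N2 → N6 gives N6 level 3.
No species has a prey at level 3, so no species reaches level 4.

3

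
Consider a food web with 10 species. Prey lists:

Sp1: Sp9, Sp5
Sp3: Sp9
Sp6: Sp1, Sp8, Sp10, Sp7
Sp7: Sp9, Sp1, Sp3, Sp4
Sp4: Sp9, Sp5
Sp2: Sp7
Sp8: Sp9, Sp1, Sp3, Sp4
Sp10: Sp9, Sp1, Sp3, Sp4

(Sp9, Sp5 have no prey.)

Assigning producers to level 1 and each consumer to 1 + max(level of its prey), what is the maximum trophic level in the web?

Producers (level 1): Sp9, Sp5.
Sp9 → Sp1 → Sp7 → Sp2 gives Sp2 level 4.
No species has a prey at level 4, so no species reaches level 5.

4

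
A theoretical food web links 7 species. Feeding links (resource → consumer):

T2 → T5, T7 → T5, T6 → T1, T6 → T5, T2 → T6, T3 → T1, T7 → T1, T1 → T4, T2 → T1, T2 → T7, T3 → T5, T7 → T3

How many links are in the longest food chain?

4 links

One longest chain: T2 → T7 → T3 → T1 → T4.
It has 5 species and 4 links.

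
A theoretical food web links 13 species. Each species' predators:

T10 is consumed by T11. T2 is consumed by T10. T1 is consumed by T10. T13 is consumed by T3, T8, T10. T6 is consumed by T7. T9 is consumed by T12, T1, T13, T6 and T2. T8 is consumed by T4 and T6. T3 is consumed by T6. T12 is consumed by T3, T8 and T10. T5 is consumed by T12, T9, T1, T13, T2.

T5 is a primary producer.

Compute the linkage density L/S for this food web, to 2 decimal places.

L/S = 1.77

There are L = 23 links among S = 13 species.
L/S = 23/13 = 1.7692 ≈ 1.77.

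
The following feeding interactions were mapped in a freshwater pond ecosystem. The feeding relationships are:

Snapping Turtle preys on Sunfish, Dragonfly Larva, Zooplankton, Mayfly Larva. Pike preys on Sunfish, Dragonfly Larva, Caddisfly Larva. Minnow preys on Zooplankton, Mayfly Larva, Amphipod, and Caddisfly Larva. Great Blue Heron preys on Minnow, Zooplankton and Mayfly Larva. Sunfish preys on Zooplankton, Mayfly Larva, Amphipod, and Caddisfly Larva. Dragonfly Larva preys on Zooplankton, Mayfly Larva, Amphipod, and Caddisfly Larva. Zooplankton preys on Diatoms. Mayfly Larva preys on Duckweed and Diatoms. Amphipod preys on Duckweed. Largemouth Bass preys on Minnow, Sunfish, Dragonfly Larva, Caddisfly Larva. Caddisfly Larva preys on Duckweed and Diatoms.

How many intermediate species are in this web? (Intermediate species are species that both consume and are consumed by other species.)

7

Intermediate species (has both prey and predators): Amphipod, Zooplankton, Caddisfly Larva, Mayfly Larva, Dragonfly Larva, Minnow, Sunfish.
Count: 7.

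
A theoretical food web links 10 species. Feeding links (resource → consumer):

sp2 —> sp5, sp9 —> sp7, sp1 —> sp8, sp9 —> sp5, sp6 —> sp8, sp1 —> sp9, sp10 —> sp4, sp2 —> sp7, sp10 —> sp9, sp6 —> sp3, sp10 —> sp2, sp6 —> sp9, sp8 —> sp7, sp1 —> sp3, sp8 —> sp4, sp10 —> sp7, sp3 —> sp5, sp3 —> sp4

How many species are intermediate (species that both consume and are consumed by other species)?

Intermediate species (has both prey and predators): sp8, sp9, sp3, sp2.
Count: 4.

4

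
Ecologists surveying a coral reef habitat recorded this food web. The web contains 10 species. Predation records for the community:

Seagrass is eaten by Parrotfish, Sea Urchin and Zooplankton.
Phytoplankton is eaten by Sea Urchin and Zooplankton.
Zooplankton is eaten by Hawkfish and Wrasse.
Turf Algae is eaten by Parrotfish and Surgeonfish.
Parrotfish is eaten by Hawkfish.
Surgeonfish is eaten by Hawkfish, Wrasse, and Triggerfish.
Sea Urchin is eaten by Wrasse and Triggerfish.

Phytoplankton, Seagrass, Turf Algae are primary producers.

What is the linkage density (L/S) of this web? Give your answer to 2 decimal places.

There are L = 15 links among S = 10 species.
L/S = 15/10 = 1.5000 ≈ 1.50.

L/S = 1.50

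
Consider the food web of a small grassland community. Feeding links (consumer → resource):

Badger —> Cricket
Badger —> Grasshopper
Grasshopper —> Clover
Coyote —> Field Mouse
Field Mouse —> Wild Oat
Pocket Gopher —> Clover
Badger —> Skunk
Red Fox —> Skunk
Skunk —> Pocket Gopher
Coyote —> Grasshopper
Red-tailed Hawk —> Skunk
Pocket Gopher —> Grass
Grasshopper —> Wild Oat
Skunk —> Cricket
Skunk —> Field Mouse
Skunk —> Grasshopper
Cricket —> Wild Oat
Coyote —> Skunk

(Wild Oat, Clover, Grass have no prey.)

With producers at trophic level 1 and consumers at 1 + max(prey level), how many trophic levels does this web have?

4

Producers (level 1): Wild Oat, Clover, Grass.
Wild Oat → Field Mouse → Skunk → Red-tailed Hawk gives Red-tailed Hawk level 4.
No species has a prey at level 4, so no species reaches level 5.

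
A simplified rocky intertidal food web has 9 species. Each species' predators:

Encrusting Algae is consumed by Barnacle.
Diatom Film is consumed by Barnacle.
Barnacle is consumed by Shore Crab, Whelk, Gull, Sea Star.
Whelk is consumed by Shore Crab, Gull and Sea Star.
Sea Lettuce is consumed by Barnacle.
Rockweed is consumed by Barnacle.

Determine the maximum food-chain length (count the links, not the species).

3 links

One longest chain: Diatom Film → Barnacle → Whelk → Shore Crab.
It has 4 species and 3 links.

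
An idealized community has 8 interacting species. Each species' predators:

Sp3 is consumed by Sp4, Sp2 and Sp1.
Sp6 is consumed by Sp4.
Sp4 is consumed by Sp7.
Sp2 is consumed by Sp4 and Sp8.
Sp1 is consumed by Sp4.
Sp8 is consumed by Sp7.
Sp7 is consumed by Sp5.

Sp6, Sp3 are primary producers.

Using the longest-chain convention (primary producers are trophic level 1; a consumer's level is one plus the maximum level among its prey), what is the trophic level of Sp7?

Trophic level 4

Sp3 is a producer → level 1.
Sp2 eats Sp3 → level 2.
Sp4 eats Sp2 (level 2); other prey at levels: Sp6 1, Sp3 1, Sp1 2 → level 3.
Sp7 eats Sp4 (level 3); other prey at levels: Sp8 3 → level 4.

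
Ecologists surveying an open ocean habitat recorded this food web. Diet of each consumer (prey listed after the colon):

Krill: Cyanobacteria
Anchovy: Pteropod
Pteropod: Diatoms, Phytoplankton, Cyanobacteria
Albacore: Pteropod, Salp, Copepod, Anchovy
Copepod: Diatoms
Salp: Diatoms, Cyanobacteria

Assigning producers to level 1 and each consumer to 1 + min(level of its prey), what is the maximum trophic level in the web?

Producers (level 1): Diatoms, Phytoplankton, Cyanobacteria.
Following each consumer down to its lowest-level prey: Diatoms → Pteropod → Anchovy (levels 1 through 3).
All prey of Anchovy (Pteropod 2) are at level 2 or above, so Anchovy is at level 1 + 2 = 3.
Every consumer has at least one prey at level 2 or below, so none exceeds level 3.

3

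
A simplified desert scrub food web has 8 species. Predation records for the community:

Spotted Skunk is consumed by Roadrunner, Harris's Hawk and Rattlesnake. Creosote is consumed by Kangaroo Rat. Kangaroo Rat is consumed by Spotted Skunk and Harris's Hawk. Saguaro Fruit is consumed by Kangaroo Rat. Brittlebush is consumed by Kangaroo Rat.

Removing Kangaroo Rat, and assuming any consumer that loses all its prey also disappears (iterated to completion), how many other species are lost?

Remove Kangaroo Rat.
Round 1: Spotted Skunk (all prey gone) → extinct.
Round 2: Harris's Hawk (all prey gone), Roadrunner (all prey gone), Rattlesnake (all prey gone) → extinct.
No further losses. Total secondary extinctions: 4.

4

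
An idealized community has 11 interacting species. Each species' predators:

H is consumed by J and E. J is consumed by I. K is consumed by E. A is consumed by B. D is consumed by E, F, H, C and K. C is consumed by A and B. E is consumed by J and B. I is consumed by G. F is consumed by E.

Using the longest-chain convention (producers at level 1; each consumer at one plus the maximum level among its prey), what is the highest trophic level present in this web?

6

Producers (level 1): D.
D → K → E → J → I → G gives G level 6.
No species has a prey at level 6, so no species reaches level 7.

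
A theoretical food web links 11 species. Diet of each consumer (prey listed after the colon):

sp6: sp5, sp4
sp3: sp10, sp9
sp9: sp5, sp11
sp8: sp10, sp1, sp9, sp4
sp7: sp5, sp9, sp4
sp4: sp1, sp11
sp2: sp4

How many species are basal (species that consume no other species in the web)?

4

Basal species (no prey listed): sp5, sp10, sp1, sp11.
Count: 4.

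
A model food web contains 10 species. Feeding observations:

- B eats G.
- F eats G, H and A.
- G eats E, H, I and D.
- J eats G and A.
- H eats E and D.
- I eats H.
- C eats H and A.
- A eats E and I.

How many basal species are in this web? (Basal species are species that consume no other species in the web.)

2

Basal species (no prey listed): E, D.
Count: 2.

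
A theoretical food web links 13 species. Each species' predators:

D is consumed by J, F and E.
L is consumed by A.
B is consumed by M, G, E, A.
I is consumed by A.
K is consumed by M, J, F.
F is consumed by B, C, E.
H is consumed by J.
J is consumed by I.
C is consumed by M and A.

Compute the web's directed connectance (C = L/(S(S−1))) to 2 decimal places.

C = 0.12

The web has S = 13 species and L = 19 feeding links.
C = L / (S(S−1)) = 19 / 156 = 0.1218 ≈ 0.12.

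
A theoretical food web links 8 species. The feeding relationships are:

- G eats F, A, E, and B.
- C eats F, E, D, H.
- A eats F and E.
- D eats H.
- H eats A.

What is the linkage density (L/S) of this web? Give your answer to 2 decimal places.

There are L = 12 links among S = 8 species.
L/S = 12/8 = 1.5000 ≈ 1.50.

L/S = 1.50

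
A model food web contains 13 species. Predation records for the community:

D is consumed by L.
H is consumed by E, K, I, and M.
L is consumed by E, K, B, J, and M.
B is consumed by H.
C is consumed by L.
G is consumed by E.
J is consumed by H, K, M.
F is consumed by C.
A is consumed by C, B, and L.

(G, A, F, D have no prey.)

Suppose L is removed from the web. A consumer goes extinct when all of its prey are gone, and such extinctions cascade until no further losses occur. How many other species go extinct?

1

Remove L.
Round 1: J (all prey gone) → extinct.
No further losses. Total secondary extinctions: 1.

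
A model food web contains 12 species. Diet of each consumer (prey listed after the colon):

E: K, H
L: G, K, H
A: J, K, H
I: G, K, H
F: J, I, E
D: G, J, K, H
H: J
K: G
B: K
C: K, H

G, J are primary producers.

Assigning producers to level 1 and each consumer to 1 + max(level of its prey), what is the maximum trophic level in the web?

Producers (level 1): G, J.
G → K → I → F gives F level 4.
No species has a prey at level 4, so no species reaches level 5.

4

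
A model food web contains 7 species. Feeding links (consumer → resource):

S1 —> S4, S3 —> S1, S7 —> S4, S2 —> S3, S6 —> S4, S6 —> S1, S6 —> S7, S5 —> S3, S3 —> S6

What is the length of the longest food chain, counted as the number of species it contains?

One longest chain: S4 → S1 → S6 → S3 → S5.
It has 5 species and 4 links.

5 species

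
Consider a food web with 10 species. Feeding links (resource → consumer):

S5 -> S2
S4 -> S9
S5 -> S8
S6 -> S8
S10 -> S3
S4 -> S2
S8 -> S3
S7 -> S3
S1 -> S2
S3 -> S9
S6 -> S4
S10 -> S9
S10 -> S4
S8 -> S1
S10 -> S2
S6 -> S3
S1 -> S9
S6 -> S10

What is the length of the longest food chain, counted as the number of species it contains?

One longest chain: S6 → S8 → S1 → S9.
It has 4 species and 3 links.

4 species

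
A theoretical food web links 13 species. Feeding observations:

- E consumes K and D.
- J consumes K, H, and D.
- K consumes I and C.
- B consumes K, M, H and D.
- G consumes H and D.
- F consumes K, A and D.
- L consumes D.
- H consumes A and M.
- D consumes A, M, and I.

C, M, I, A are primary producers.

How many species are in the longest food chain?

3 species

One longest chain: M → D → L.
It has 3 species and 2 links.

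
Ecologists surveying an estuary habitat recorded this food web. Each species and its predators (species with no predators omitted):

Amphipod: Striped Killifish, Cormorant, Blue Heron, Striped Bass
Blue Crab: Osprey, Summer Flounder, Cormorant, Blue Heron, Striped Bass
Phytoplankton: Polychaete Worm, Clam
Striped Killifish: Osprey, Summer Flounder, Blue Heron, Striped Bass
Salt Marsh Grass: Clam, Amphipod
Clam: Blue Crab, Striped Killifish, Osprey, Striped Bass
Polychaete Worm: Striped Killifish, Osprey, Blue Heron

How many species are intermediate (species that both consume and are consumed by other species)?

Intermediate species (has both prey and predators): Polychaete Worm, Clam, Amphipod, Blue Crab, Striped Killifish.
Count: 5.

5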